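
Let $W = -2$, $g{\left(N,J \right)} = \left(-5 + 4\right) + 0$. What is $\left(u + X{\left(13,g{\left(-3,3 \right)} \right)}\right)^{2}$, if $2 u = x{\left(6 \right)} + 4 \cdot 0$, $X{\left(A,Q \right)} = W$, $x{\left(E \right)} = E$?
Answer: $1$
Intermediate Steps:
$g{\left(N,J \right)} = -1$ ($g{\left(N,J \right)} = -1 + 0 = -1$)
$X{\left(A,Q \right)} = -2$
$u = 3$ ($u = \frac{6 + 4 \cdot 0}{2} = \frac{6 + 0}{2} = \frac{1}{2} \cdot 6 = 3$)
$\left(u + X{\left(13,g{\left(-3,3 \right)} \right)}\right)^{2} = \left(3 - 2\right)^{2} = 1^{2} = 1$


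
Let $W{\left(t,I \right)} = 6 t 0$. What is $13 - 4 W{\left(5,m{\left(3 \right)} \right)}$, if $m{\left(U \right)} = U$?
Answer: $13$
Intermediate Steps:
$W{\left(t,I \right)} = 0$
$13 - 4 W{\left(5,m{\left(3 \right)} \right)} = 13 - 0 = 13 + 0 = 13$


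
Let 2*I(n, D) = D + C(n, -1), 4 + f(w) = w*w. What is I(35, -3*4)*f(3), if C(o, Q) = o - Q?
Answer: 60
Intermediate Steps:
f(w) = -4 + w² (f(w) = -4 + w*w = -4 + w²)
I(n, D) = ½ + D/2 + n/2 (I(n, D) = (D + (n - 1*(-1)))/2 = (D + (n + 1))/2 = (D + (1 + n))/2 = (1 + D + n)/2 = ½ + D/2 + n/2)
I(35, -3*4)*f(3) = (½ + (-3*4)/2 + (½)*35)*(-4 + 3²) = (½ + (½)*(-12) + 35/2)*(-4 + 9) = (½ - 6 + 35/2)*5 = 12*5 = 60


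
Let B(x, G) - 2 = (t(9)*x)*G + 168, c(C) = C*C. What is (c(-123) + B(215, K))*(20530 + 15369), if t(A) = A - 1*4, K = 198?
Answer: 8190320951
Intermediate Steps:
t(A) = -4 + A (t(A) = A - 4 = -4 + A)
c(C) = C²
B(x, G) = 170 + 5*G*x (B(x, G) = 2 + (((-4 + 9)*x)*G + 168) = 2 + ((5*x)*G + 168) = 2 + (5*G*x + 168) = 2 + (168 + 5*G*x) = 170 + 5*G*x)
(c(-123) + B(215, K))*(20530 + 15369) = ((-123)² + (170 + 5*198*215))*(20530 + 15369) = (15129 + (170 + 212850))*35899 = (15129 + 213020)*35899 = 228149*35899 = 8190320951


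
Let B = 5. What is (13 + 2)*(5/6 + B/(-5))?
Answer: -5/2 ≈ -2.5000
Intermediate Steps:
(13 + 2)*(5/6 + B/(-5)) = (13 + 2)*(5/6 + 5/(-5)) = 15*(5*(1/6) + 5*(-1/5)) = 15*(5/6 - 1) = 15*(-1/6) = -5/2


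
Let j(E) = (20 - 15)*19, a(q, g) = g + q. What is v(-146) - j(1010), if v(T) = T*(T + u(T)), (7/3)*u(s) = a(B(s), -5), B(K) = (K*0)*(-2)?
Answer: 150737/7 ≈ 21534.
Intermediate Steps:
B(K) = 0 (B(K) = 0*(-2) = 0)
u(s) = -15/7 (u(s) = 3*(-5 + 0)/7 = (3/7)*(-5) = -15/7)
v(T) = T*(-15/7 + T) (v(T) = T*(T - 15/7) = T*(-15/7 + T))
j(E) = 95 (j(E) = 5*19 = 95)
v(-146) - j(1010) = (⅐)*(-146)*(-15 + 7*(-146)) - 1*95 = (⅐)*(-146)*(-15 - 1022) - 95 = (⅐)*(-146)*(-1037) - 95 = 151402/7 - 95 = 150737/7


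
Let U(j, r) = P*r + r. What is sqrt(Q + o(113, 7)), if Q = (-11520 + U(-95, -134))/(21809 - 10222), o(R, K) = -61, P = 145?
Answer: 259*I*sqrt(127457)/11587 ≈ 7.9801*I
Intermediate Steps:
U(j, r) = 146*r (U(j, r) = 145*r + r = 146*r)
Q = -31084/11587 (Q = (-11520 + 146*(-134))/(21809 - 10222) = (-11520 - 19564)/11587 = -31084*1/11587 = -31084/11587 ≈ -2.6827)
sqrt(Q + o(113, 7)) = sqrt(-31084/11587 - 61) = sqrt(-737891/11587) = 259*I*sqrt(127457)/11587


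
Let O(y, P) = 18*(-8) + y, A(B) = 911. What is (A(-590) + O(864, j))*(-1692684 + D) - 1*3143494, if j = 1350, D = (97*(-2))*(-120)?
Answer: -2725941418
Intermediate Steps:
D = 23280 (D = -194*(-120) = 23280)
O(y, P) = -144 + y
(A(-590) + O(864, j))*(-1692684 + D) - 1*3143494 = (911 + (-144 + 864))*(-1692684 + 23280) - 1*3143494 = (911 + 720)*(-1669404) - 3143494 = 1631*(-1669404) - 3143494 = -2722797924 - 3143494 = -2725941418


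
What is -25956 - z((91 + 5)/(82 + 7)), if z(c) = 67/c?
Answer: -2497739/96 ≈ -26018.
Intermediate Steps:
-25956 - z((91 + 5)/(82 + 7)) = -25956 - 67/((91 + 5)/(82 + 7)) = -25956 - 67/(96/89) = -25956 - 67/(96*(1/89)) = -25956 - 67/96/89 = -25956 - 67*89/96 = -25956 - 1*5963/96 = -25956 - 5963/96 = -2497739/96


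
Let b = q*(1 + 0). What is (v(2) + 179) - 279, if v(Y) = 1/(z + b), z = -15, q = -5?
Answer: -2001/20 ≈ -100.05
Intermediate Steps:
b = -5 (b = -5*(1 + 0) = -5*1 = -5)
v(Y) = -1/20 (v(Y) = 1/(-15 - 5) = 1/(-20) = -1/20)
(v(2) + 179) - 279 = (-1/20 + 179) - 279 = 3579/20 - 279 = -2001/20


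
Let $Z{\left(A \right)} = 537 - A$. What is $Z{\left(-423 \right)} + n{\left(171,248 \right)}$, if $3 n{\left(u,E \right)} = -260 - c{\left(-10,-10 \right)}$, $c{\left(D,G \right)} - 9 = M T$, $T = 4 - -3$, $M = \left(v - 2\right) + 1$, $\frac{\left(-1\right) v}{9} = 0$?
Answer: $\frac{2618}{3} \approx 872.67$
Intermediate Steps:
$v = 0$ ($v = \left(-9\right) 0 = 0$)
$M = -1$ ($M = \left(0 - 2\right) + 1 = -2 + 1 = -1$)
$T = 7$ ($T = 4 + 3 = 7$)
$c{\left(D,G \right)} = 2$ ($c{\left(D,G \right)} = 9 - 7 = 2$)
$n{\left(u,E \right)} = - \frac{262}{3}$ ($n{\left(u,E \right)} = \frac{-260 - 2}{3} = \frac{1}{3} \left(-262\right) = - \frac{262}{3}$)
$Z{\left(-423 \right)} + n{\left(171,248 \right)} = \left(537 - -423\right) - \frac{262}{3} = \left(537 + 423\right) - \frac{262}{3} = 960 - \frac{262}{3} = \frac{2618}{3}$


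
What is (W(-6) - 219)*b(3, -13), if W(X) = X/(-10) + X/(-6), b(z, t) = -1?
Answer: 1087/5 ≈ 217.40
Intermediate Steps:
W(X) = -4*X/15 (W(X) = X*(-⅒) + X*(-⅙) = -X/10 - X/6 = -4*X/15)
(W(-6) - 219)*b(3, -13) = (-4/15*(-6) - 219)*(-1) = (8/5 - 219)*(-1) = -1087/5*(-1) = 1087/5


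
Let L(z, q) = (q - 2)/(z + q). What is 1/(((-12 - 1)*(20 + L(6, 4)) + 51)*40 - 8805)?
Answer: -1/17269 ≈ -5.7907e-5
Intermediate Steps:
L(z, q) = (-2 + q)/(q + z)
1/(((-12 - 1)*(20 + L(6, 4)) + 51)*40 - 8805) = 1/(((-12 - 1)*(20 + (-2 + 4)/(4 + 6)) + 51)*40 - 8805) = 1/((-13*(20 + 2/10) + 51)*40 - 8805) = 1/((-13*(20 + (1/10)*2) + 51)*40 - 8805) = 1/((-13*(20 + 1/5) + 51)*40 - 8805) = 1/((-13*101/5 + 51)*40 - 8805) = 1/((-1313/5 + 51)*40 - 8805) = 1/(-1058/5*40 - 8805) = 1/(-8464 - 8805) = 1/(-17269) = -1/17269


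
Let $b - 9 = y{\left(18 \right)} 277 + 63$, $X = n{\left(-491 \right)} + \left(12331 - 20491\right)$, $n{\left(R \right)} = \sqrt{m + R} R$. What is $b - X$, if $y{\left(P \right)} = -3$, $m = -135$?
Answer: $7401 + 491 i \sqrt{626} \approx 7401.0 + 12285.0 i$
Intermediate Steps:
$n{\left(R \right)} = R \sqrt{-135 + R}$ ($n{\left(R \right)} = \sqrt{-135 + R} R = R \sqrt{-135 + R}$)
$X = -8160 - 491 i \sqrt{626}$ ($X = - 491 \sqrt{-135 - 491} + \left(12331 - 20491\right) = - 491 \sqrt{-626} - 8160 = - 491 i \sqrt{626} - 8160 = -8160 - 491 i \sqrt{626} \approx -8160.0 - 12285.0 i$)
$b = -759$ ($b = 9 + \left(\left(-3\right) 277 + 63\right) = 9 + \left(-831 + 63\right) = 9 - 768 = -759$)
$b - X = -759 - \left(-8160 - 491 i \sqrt{626}\right) = -759 + \left(8160 + 491 i \sqrt{626}\right) = 7401 + 491 i \sqrt{626}$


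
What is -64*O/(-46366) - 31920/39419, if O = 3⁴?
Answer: -637827312/913850677 ≈ -0.69796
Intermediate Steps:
O = 81
-64*O/(-46366) - 31920/39419 = -64*81/(-46366) - 31920/39419 = -5184*(-1/46366) - 31920*1/39419 = 2592/23183 - 31920/39419 = -637827312/913850677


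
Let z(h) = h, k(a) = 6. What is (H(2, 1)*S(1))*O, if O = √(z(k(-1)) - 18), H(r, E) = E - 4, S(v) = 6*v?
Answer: -36*I*√3 ≈ -62.354*I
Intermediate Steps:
H(r, E) = -4 + E
O = 2*I*√3 (O = √(6 - 18) = √(-12) = 2*I*√3 ≈ 3.4641*I)
(H(2, 1)*S(1))*O = ((-4 + 1)*(6*1))*(2*I*√3) = (-3*6)*(2*I*√3) = -36*I*√3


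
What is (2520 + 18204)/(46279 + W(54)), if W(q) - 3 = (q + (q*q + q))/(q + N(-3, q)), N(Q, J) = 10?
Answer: 7536/16847 ≈ 0.44732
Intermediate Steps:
W(q) = 3 + (q² + 2*q)/(10 + q) (W(q) = 3 + (q + (q*q + q))/(q + 10) = 3 + (q + (q² + q))/(10 + q) = 3 + (q + (q + q²))/(10 + q) = 3 + (q² + 2*q)/(10 + q))
(2520 + 18204)/(46279 + W(54)) = (2520 + 18204)/(46279 + (30 + 54² + 5*54)/(10 + 54)) = 20724/(46279 + (30 + 2916 + 270)/64) = 20724/(46279 + (1/64)*3216) = 20724/(46279 + 201/4) = 20724/(185317/4) = 20724*(4/185317) = 7536/16847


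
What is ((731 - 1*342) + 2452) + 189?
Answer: 3030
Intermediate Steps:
((731 - 1*342) + 2452) + 189 = ((731 - 342) + 2452) + 189 = (389 + 2452) + 189 = 2841 + 189 = 3030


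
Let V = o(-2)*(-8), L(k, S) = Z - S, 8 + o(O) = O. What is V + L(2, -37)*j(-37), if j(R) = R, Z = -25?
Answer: -364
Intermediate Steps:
o(O) = -8 + O
L(k, S) = -25 - S
V = 80 (V = (-8 - 2)*(-8) = -10*(-8) = 80)
V + L(2, -37)*j(-37) = 80 + (-25 - 1*(-37))*(-37) = 80 + (-25 + 37)*(-37) = 80 + 12*(-37) = 80 - 444 = -364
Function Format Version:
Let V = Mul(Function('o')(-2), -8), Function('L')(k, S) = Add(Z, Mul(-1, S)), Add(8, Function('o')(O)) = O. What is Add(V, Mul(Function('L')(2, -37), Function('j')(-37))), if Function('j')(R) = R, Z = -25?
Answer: -364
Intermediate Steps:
Function('o')(O) = Add(-8, O)
Function('L')(k, S) = Add(-25, Mul(-1, S))
V = 80 (V = Mul(Add(-8, -2), -8) = Mul(-10, -8) = 80)
Add(V, Mul(Function('L')(2, -37), Function('j')(-37))) = Add(80, Mul(Add(-25, Mul(-1, -37)), -37)) = Add(80, Mul(Add(-25, 37), -37)) = Add(80, Mul(12, -37)) = Add(80, -444) = -364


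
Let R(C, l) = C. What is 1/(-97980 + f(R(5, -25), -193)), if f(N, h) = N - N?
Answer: -1/97980 ≈ -1.0206e-5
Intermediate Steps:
f(N, h) = 0
1/(-97980 + f(R(5, -25), -193)) = 1/(-97980 + 0) = 1/(-97980) = -1/97980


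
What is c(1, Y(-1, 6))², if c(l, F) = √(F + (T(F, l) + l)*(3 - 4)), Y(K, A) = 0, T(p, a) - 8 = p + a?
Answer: -10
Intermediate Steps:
T(p, a) = 8 + a + p (T(p, a) = 8 + (p + a) = 8 + (a + p) = 8 + a + p)
c(l, F) = √(-8 - 2*l) (c(l, F) = √(F + ((8 + l + F) + l)*(3 - 4)) = √(F + ((8 + F + l) + l)*(-1)) = √(F + (8 + F + 2*l)*(-1)) = √(F + (-8 - F - 2*l)) = √(-8 - 2*l))
c(1, Y(-1, 6))² = (√(-8 - 2*1))² = (√(-8 - 2))² = (√(-10))² = (I*√10)² = -10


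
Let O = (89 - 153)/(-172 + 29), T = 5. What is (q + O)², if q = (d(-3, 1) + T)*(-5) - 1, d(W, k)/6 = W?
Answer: 84934656/20449 ≈ 4153.5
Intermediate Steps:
d(W, k) = 6*W
q = 64 (q = (6*(-3) + 5)*(-5) - 1 = (-18 + 5)*(-5) - 1 = -13*(-5) - 1 = 65 - 1 = 64)
O = 64/143 (O = -64/(-143) = -64*(-1/143) = 64/143 ≈ 0.44755)
(q + O)² = (64 + 64/143)² = (9216/143)² = 84934656/20449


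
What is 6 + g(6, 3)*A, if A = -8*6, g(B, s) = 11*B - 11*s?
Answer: -1578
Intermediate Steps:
g(B, s) = -11*s + 11*B
A = -48
6 + g(6, 3)*A = 6 + (-11*3 + 11*6)*(-48) = 6 + (-33 + 66)*(-48) = 6 + 33*(-48) = 6 - 1584 = -1578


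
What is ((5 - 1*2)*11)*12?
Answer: 396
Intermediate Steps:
((5 - 1*2)*11)*12 = ((5 - 2)*11)*12 = (3*11)*12 = 33*12 = 396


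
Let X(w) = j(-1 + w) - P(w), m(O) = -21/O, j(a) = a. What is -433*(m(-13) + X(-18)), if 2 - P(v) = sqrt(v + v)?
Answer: 109116/13 - 2598*I ≈ 8393.5 - 2598.0*I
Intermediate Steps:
P(v) = 2 - sqrt(2)*sqrt(v) (P(v) = 2 - sqrt(v + v) = 2 - sqrt(2*v) = 2 - sqrt(2)*sqrt(v))
X(w) = -3 + w + sqrt(2)*sqrt(w) (X(w) = (-1 + w) - (2 - sqrt(2)*sqrt(w)) = (-1 + w) + (-2 + sqrt(2)*sqrt(w)) = -3 + w + sqrt(2)*sqrt(w))
-433*(m(-13) + X(-18)) = -433*(-21/(-13) + (-3 - 18 + sqrt(2)*sqrt(-18))) = -433*(-21*(-1/13) + (-3 - 18 + sqrt(2)*(3*I*sqrt(2)))) = -433*(21/13 + (-3 - 18 + 6*I)) = -433*(21/13 + (-21 + 6*I)) = -433*(-252/13 + 6*I) = 109116/13 - 2598*I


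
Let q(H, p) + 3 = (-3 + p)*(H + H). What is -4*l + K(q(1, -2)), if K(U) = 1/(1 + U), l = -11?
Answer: 527/12 ≈ 43.917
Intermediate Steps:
q(H, p) = -3 + 2*H*(-3 + p) (q(H, p) = -3 + (-3 + p)*(H + H) = -3 + (-3 + p)*(2*H) = -3 + 2*H*(-3 + p))
-4*l + K(q(1, -2)) = -4*(-11) + 1/(1 + (-3 - 6*1 + 2*1*(-2))) = 44 + 1/(1 + (-3 - 6 - 4)) = 44 + 1/(1 - 13) = 44 + 1/(-12) = 44 - 1/12 = 527/12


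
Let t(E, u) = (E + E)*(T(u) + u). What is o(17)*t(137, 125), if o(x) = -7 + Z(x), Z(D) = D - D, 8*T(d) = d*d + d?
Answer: -8031625/2 ≈ -4.0158e+6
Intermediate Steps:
T(d) = d/8 + d²/8 (T(d) = (d*d + d)/8 = (d² + d)/8 = (d + d²)/8 = d/8 + d²/8)
Z(D) = 0
t(E, u) = 2*E*(u + u*(1 + u)/8) (t(E, u) = (E + E)*(u*(1 + u)/8 + u) = (2*E)*(u + u*(1 + u)/8) = 2*E*(u + u*(1 + u)/8))
o(x) = -7 (o(x) = -7 + 0 = -7)
o(17)*t(137, 125) = -7*137*125*(9 + 125)/4 = -7*137*125*134/4 = -7*1147375/2 = -8031625/2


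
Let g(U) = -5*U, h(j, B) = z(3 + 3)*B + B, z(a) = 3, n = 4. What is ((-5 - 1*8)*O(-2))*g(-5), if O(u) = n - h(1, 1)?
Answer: 0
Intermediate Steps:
h(j, B) = 4*B (h(j, B) = 3*B + B = 4*B)
O(u) = 0 (O(u) = 4 - 4 = 0)
((-5 - 1*8)*O(-2))*g(-5) = ((-5 - 1*8)*0)*(-5*(-5)) = ((-5 - 8)*0)*25 = -13*0*25 = 0*25 = 0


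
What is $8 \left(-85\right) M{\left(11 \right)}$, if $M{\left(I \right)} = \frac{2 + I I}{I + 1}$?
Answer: $-6970$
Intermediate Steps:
$M{\left(I \right)} = \frac{2 + I^{2}}{1 + I}$
$8 \left(-85\right) M{\left(11 \right)} = 8 \left(-85\right) \frac{2 + 11^{2}}{1 + 11} = - 680 \frac{2 + 121}{12} = - 680 \cdot \frac{1}{12} \cdot 123 = \left(-680\right) \frac{41}{4} = -6970$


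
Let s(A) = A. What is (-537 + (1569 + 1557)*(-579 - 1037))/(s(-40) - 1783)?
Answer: 5052153/1823 ≈ 2771.3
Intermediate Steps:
(-537 + (1569 + 1557)*(-579 - 1037))/(s(-40) - 1783) = (-537 + (1569 + 1557)*(-579 - 1037))/(-40 - 1783) = (-537 + 3126*(-1616))/(-1823) = (-537 - 5051616)*(-1/1823) = -5052153*(-1/1823) = 5052153/1823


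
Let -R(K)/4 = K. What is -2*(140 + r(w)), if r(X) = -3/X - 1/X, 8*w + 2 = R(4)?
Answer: -2552/9 ≈ -283.56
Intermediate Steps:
R(K) = -4*K
w = -9/4 (w = -¼ + (-4*4)/8 = -¼ + (⅛)*(-16) = -¼ - 2 = -9/4 ≈ -2.2500)
r(X) = -4/X
-2*(140 + r(w)) = -2*(140 - 4/(-9/4)) = -2*(140 - 4*(-4/9)) = -2*(140 + 16/9) = -2*1276/9 = -2552/9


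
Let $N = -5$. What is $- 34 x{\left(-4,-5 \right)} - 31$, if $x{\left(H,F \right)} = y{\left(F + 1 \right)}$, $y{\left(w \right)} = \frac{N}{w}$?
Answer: $- \frac{147}{2} \approx -73.5$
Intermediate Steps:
$y{\left(w \right)} = - \frac{5}{w}$
$x{\left(H,F \right)} = - \frac{5}{1 + F}$ ($x{\left(H,F \right)} = - \frac{5}{F + 1} = - \frac{5}{1 + F}$)
$- 34 x{\left(-4,-5 \right)} - 31 = - 34 \left(- \frac{5}{1 - 5}\right) - 31 = - 34 \left(- \frac{5}{-4}\right) - 31 = - 34 \left(\left(-5\right) \left(- \frac{1}{4}\right)\right) - 31 = \left(-34\right) \frac{5}{4} - 31 = - \frac{85}{2} - 31 = - \frac{147}{2}$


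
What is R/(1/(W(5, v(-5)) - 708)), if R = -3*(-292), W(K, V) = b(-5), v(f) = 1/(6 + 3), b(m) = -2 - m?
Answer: -617580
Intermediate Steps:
v(f) = ⅑ (v(f) = 1/9 = ⅑)
W(K, V) = 3 (W(K, V) = -2 - 1*(-5) = -2 + 5 = 3)
R = 876
R/(1/(W(5, v(-5)) - 708)) = 876/(1/(3 - 708)) = 876/(1/(-705)) = 876/(-1/705) = 876*(-705) = -617580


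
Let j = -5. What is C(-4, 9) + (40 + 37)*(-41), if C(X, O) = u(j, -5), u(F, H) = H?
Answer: -3162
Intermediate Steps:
C(X, O) = -5
C(-4, 9) + (40 + 37)*(-41) = -5 + (40 + 37)*(-41) = -5 + 77*(-41) = -5 - 3157 = -3162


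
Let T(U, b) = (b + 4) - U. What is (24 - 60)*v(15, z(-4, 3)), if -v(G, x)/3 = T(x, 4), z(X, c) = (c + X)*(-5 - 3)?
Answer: 0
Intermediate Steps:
z(X, c) = -8*X - 8*c (z(X, c) = (X + c)*(-8) = -8*X - 8*c)
T(U, b) = 4 + b - U (T(U, b) = (4 + b) - U = 4 + b - U)
v(G, x) = -24 + 3*x (v(G, x) = -3*(4 + 4 - x) = -3*(8 - x) = -24 + 3*x)
(24 - 60)*v(15, z(-4, 3)) = (24 - 60)*(-24 + 3*(-8*(-4) - 8*3)) = -36*(-24 + 3*(32 - 24)) = -36*(-24 + 3*8) = -36*(-24 + 24) = -36*0 = 0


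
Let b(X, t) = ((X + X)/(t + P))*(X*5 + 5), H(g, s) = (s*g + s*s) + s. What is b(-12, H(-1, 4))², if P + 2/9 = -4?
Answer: 35283600/2809 ≈ 12561.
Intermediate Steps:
P = -38/9 (P = -2/9 - 4 = -38/9 ≈ -4.2222)
H(g, s) = s + s² + g*s (H(g, s) = (g*s + s²) + s = (s² + g*s) + s = s + s² + g*s)
b(X, t) = 2*X*(5 + 5*X)/(-38/9 + t) (b(X, t) = ((X + X)/(t - 38/9))*(X*5 + 5) = ((2*X)/(-38/9 + t))*(5*X + 5) = (2*X/(-38/9 + t))*(5 + 5*X) = 2*X*(5 + 5*X)/(-38/9 + t))
b(-12, H(-1, 4))² = (90*(-12)*(1 - 12)/(-38 + 9*(4*(1 - 1 + 4))))² = (90*(-12)*(-11)/(-38 + 9*(4*4)))² = (90*(-12)*(-11)/(-38 + 9*16))² = (90*(-12)*(-11)/(-38 + 144))² = (90*(-12)*(-11)/106)² = (90*(-12)*(1/106)*(-11))² = (5940/53)² = 35283600/2809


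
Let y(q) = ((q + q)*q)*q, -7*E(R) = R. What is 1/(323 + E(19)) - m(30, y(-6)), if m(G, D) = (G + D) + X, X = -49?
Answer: 1011149/2242 ≈ 451.00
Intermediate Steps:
E(R) = -R/7
y(q) = 2*q**3 (y(q) = ((2*q)*q)*q = (2*q**2)*q = 2*q**3)
m(G, D) = -49 + D + G (m(G, D) = (G + D) - 49 = (D + G) - 49 = -49 + D + G)
1/(323 + E(19)) - m(30, y(-6)) = 1/(323 - 1/7*19) - (-49 + 2*(-6)**3 + 30) = 1/(323 - 19/7) - (-49 + 2*(-216) + 30) = 1/(2242/7) - (-49 - 432 + 30) = 7/2242 - 1*(-451) = 7/2242 + 451 = 1011149/2242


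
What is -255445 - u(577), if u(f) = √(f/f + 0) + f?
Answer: -256023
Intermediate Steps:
u(f) = 1 + f (u(f) = √(1 + 0) + f = √1 + f = 1 + f)
-255445 - u(577) = -255445 - (1 + 577) = -255445 - 1*578 = -255445 - 578 = -256023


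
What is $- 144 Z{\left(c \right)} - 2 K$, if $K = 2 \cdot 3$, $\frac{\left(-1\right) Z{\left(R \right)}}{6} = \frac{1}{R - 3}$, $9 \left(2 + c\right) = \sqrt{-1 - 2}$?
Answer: $- \frac{31188}{169} - \frac{648 i \sqrt{3}}{169} \approx -184.54 - 6.6412 i$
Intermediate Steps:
$c = -2 + \frac{i \sqrt{3}}{9}$ ($c = -2 + \frac{\sqrt{-1 - 2}}{9} = -2 + \frac{\sqrt{-3}}{9} = -2 + \frac{i \sqrt{3}}{9} \approx -2.0 + 0.19245 i$)
$Z{\left(R \right)} = - \frac{6}{-3 + R}$ ($Z{\left(R \right)} = - \frac{6}{R - 3} = - \frac{6}{-3 + R}$)
$K = 6$
$- 144 Z{\left(c \right)} - 2 K = - 144 \left(- \frac{6}{-3 - \left(2 - \frac{i \sqrt{3}}{9}\right)}\right) - 12 = - 144 \left(- \frac{6}{-5 + \frac{i \sqrt{3}}{9}}\right) - 12 = \frac{864}{-5 + \frac{i \sqrt{3}}{9}} - 12 = -12 + \frac{864}{-5 + \frac{i \sqrt{3}}{9}}$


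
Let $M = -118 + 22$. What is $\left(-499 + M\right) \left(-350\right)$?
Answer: $208250$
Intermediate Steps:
$M = -96$
$\left(-499 + M\right) \left(-350\right) = \left(-499 - 96\right) \left(-350\right) = \left(-595\right) \left(-350\right) = 208250$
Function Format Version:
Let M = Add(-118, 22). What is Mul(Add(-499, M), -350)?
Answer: 208250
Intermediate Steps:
M = -96
Mul(Add(-499, M), -350) = Mul(Add(-499, -96), -350) = Mul(-595, -350) = 208250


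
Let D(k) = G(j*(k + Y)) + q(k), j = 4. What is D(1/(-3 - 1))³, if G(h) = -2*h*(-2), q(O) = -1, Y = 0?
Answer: -125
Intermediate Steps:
G(h) = 4*h
D(k) = -1 + 16*k (D(k) = 4*(4*(k + 0)) - 1 = 4*(4*k) - 1 = 16*k - 1 = -1 + 16*k)
D(1/(-3 - 1))³ = (-1 + 16/(-3 - 1))³ = (-1 + 16/(-4))³ = (-1 + 16*(-¼))³ = (-1 - 4)³ = (-5)³ = -125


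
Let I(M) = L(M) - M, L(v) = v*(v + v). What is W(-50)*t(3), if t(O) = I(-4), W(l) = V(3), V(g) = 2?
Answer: 72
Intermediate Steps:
L(v) = 2*v² (L(v) = v*(2*v) = 2*v²)
I(M) = -M + 2*M² (I(M) = 2*M² - M = -M + 2*M²)
W(l) = 2
t(O) = 36 (t(O) = -4*(-1 + 2*(-4)) = -4*(-1 - 8) = -4*(-9) = 36)
W(-50)*t(3) = 2*36 = 72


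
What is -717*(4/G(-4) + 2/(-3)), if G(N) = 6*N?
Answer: 1195/2 ≈ 597.50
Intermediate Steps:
-717*(4/G(-4) + 2/(-3)) = -717*(4/((6*(-4))) + 2/(-3)) = -717*(4/(-24) + 2*(-⅓)) = -717*(4*(-1/24) - ⅔) = -717*(-⅙ - ⅔) = -717*(-⅚) = 1195/2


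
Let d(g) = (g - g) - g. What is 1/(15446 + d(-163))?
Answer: 1/15609 ≈ 6.4066e-5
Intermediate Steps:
d(g) = -g (d(g) = 0 - g = -g)
1/(15446 + d(-163)) = 1/(15446 - 1*(-163)) = 1/(15446 + 163) = 1/15609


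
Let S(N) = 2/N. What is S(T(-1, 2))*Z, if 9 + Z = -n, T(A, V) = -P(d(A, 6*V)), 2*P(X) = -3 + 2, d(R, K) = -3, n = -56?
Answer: 188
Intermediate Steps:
P(X) = -1/2 (P(X) = (-3 + 2)/2 = (1/2)*(-1) = -1/2)
T(A, V) = 1/2 (T(A, V) = -1*(-1/2) = 1/2)
Z = 47 (Z = -9 - 1*(-56) = -9 + 56 = 47)
S(T(-1, 2))*Z = (2/(1/2))*47 = (2*2)*47 = 4*47 = 188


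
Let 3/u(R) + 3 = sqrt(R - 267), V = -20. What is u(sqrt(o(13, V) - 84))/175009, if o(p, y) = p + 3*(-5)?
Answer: -3/(175009*(3 - sqrt(-267 + I*sqrt(86)))) ≈ -1.6965e-7 - 1.0207e-6*I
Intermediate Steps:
o(p, y) = -15 + p (o(p, y) = p - 15 = -15 + p)
u(R) = 3/(-3 + sqrt(-267 + R)) (u(R) = 3/(-3 + sqrt(R - 267)) = 3/(-3 + sqrt(-267 + R)))
u(sqrt(o(13, V) - 84))/175009 = (3/(-3 + sqrt(-267 + sqrt((-15 + 13) - 84))))/175009 = (3/(-3 + sqrt(-267 + sqrt(-2 - 84))))*(1/175009) = (3/(-3 + sqrt(-267 + sqrt(-86))))*(1/175009) = (3/(-3 + sqrt(-267 + I*sqrt(86))))*(1/175009) = 3/(175009*(-3 + sqrt(-267 + I*sqrt(86))))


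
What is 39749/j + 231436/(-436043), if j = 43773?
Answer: 7201625179/19086910239 ≈ 0.37731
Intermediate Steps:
39749/j + 231436/(-436043) = 39749/43773 + 231436/(-436043) = 39749*(1/43773) + 231436*(-1/436043) = 39749/43773 - 231436/436043 = 7201625179/19086910239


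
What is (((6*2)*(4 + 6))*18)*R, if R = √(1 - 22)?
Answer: 2160*I*√21 ≈ 9898.4*I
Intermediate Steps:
R = I*√21 (R = √(-21) = I*√21 ≈ 4.5826*I)
(((6*2)*(4 + 6))*18)*R = (((6*2)*(4 + 6))*18)*(I*√21) = ((12*10)*18)*(I*√21) = (120*18)*(I*√21) = 2160*(I*√21) = 2160*I*√21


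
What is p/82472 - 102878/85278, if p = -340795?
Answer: -23673941/4434456 ≈ -5.3386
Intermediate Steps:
p/82472 - 102878/85278 = -340795/82472 - 102878/85278 = -340795*1/82472 - 102878*1/85278 = -26215/6344 - 51439/42639 = -23673941/4434456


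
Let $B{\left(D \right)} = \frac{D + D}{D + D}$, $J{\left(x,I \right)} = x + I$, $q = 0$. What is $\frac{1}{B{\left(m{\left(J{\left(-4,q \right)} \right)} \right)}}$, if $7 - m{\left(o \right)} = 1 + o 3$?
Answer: $1$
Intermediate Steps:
$J{\left(x,I \right)} = I + x$
$m{\left(o \right)} = 6 - 3 o$ ($m{\left(o \right)} = 7 - \left(1 + o 3\right) = 7 - \left(1 + 3 o\right) = 6 - 3 o$)
$B{\left(D \right)} = 1$ ($B{\left(D \right)} = \frac{2 D}{2 D} = 2 D \frac{1}{2 D} = 1$)
$\frac{1}{B{\left(m{\left(J{\left(-4,q \right)} \right)} \right)}} = 1^{-1} = 1$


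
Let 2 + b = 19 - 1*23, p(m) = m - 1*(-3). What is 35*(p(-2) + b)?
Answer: -175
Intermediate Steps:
p(m) = 3 + m (p(m) = m + 3 = 3 + m)
b = -6 (b = -2 + (19 - 1*23) = -2 + (19 - 23) = -2 - 4 = -6)
35*(p(-2) + b) = 35*((3 - 2) - 6) = 35*(1 - 6) = 35*(-5) = -175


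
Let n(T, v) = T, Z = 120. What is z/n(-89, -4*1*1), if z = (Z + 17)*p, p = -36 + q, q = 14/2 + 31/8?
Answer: 27537/712 ≈ 38.676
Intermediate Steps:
q = 87/8 (q = 14*(½) + 31*(⅛) = 7 + 31/8 = 87/8 ≈ 10.875)
p = -201/8 (p = -36 + 87/8 = -201/8 ≈ -25.125)
z = -27537/8 (z = (120 + 17)*(-201/8) = 137*(-201/8) = -27537/8 ≈ -3442.1)
z/n(-89, -4*1*1) = -27537/8/(-89) = -27537/8*(-1/89) = 27537/712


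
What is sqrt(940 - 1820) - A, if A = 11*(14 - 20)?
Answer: 66 + 4*I*sqrt(55) ≈ 66.0 + 29.665*I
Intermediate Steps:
A = -66 (A = 11*(-6) = -66)
sqrt(940 - 1820) - A = sqrt(940 - 1820) - 1*(-66) = sqrt(-880) + 66 = 4*I*sqrt(55) + 66 = 66 + 4*I*sqrt(55)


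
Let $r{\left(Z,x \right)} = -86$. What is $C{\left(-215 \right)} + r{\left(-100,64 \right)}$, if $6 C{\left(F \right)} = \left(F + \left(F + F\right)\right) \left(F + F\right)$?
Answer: $46139$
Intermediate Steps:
$C{\left(F \right)} = F^{2}$ ($C{\left(F \right)} = \frac{\left(F + \left(F + F\right)\right) \left(F + F\right)}{6} = \frac{\left(F + 2 F\right) 2 F}{6} = \frac{3 F 2 F}{6} = \frac{6 F^{2}}{6} = F^{2}$)
$C{\left(-215 \right)} + r{\left(-100,64 \right)} = \left(-215\right)^{2} - 86 = 46225 - 86 = 46139$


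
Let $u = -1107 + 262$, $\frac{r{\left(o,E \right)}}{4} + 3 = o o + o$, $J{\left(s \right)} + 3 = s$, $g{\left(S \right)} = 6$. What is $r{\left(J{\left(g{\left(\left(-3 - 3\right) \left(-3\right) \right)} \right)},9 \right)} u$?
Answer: $-30420$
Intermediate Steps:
$J{\left(s \right)} = -3 + s$
$r{\left(o,E \right)} = -12 + 4 o + 4 o^{2}$ ($r{\left(o,E \right)} = -12 + 4 \left(o o + o\right) = -12 + 4 \left(o^{2} + o\right) = -12 + 4 \left(o + o^{2}\right) = -12 + \left(4 o + 4 o^{2}\right) = -12 + 4 o + 4 o^{2}$)
$u = -845$
$r{\left(J{\left(g{\left(\left(-3 - 3\right) \left(-3\right) \right)} \right)},9 \right)} u = \left(-12 + 4 \left(-3 + 6\right) + 4 \left(-3 + 6\right)^{2}\right) \left(-845\right) = \left(-12 + 4 \cdot 3 + 4 \cdot 3^{2}\right) \left(-845\right) = \left(-12 + 12 + 4 \cdot 9\right) \left(-845\right) = \left(-12 + 12 + 36\right) \left(-845\right) = 36 \left(-845\right) = -30420$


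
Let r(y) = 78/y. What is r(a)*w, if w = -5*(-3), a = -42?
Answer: -195/7 ≈ -27.857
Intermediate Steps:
w = 15
r(a)*w = (78/(-42))*15 = (78*(-1/42))*15 = -13/7*15 = -195/7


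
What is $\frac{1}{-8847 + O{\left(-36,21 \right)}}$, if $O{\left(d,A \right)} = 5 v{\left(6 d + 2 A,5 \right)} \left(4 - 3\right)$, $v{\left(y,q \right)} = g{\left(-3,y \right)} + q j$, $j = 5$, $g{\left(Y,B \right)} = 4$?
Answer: $- \frac{1}{8702} \approx -0.00011492$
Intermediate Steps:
$v{\left(y,q \right)} = 4 + 5 q$ ($v{\left(y,q \right)} = 4 + q 5 = 4 + 5 q$)
$O{\left(d,A \right)} = 145$ ($O{\left(d,A \right)} = 5 \left(4 + 5 \cdot 5\right) \left(4 - 3\right) = 5 \left(4 + 25\right) \left(4 - 3\right) = 5 \cdot 29 \cdot 1 = 145 \cdot 1 = 145$)
$\frac{1}{-8847 + O{\left(-36,21 \right)}} = \frac{1}{-8847 + 145} = \frac{1}{-8702} = - \frac{1}{8702}$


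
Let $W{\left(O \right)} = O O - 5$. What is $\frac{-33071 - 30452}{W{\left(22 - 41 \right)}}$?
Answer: $- \frac{63523}{356} \approx -178.44$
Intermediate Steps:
$W{\left(O \right)} = -5 + O^{2}$ ($W{\left(O \right)} = O^{2} - 5 = -5 + O^{2}$)
$\frac{-33071 - 30452}{W{\left(22 - 41 \right)}} = \frac{-33071 - 30452}{-5 + \left(22 - 41\right)^{2}} = - \frac{63523}{-5 + \left(-19\right)^{2}} = - \frac{63523}{-5 + 361} = - \frac{63523}{356}$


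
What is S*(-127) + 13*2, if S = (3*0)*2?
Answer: 26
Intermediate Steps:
S = 0 (S = 0*2 = 0)
S*(-127) + 13*2 = 0*(-127) + 13*2 = 0 + 26 = 26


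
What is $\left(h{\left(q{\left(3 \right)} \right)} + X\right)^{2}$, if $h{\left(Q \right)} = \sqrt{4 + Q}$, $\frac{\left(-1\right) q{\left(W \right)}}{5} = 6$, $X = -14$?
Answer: $\left(14 - i \sqrt{26}\right)^{2} \approx 170.0 - 142.77 i$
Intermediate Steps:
$q{\left(W \right)} = -30$ ($q{\left(W \right)} = \left(-5\right) 6 = -30$)
$\left(h{\left(q{\left(3 \right)} \right)} + X\right)^{2} = \left(\sqrt{4 - 30} - 14\right)^{2} = \left(\sqrt{-26} - 14\right)^{2} = \left(i \sqrt{26} - 14\right)^{2} = \left(-14 + i \sqrt{26}\right)^{2}$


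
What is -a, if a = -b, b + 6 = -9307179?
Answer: -9307185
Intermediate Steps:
b = -9307185 (b = -6 - 9307179 = -9307185)
a = 9307185 (a = -1*(-9307185) = 9307185)
-a = -1*9307185 = -9307185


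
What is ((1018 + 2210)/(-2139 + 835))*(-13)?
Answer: 10491/326 ≈ 32.181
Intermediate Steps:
((1018 + 2210)/(-2139 + 835))*(-13) = (3228/(-1304))*(-13) = (3228*(-1/1304))*(-13) = -807/326*(-13) = 10491/326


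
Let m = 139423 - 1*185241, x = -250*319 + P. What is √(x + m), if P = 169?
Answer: I*√125399 ≈ 354.12*I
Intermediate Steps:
x = -79581 (x = -250*319 + 169 = -79750 + 169 = -79581)
m = -45818 (m = 139423 - 185241 = -45818)
√(x + m) = √(-79581 - 45818) = √(-125399) = I*√125399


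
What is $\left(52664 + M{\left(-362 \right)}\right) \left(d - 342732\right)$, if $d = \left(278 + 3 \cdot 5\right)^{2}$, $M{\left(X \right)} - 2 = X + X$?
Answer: $-13343016786$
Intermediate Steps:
$M{\left(X \right)} = 2 + 2 X$ ($M{\left(X \right)} = 2 + \left(X + X\right) = 2 + 2 X$)
$d = 85849$ ($d = \left(278 + 15\right)^{2} = 293^{2} = 85849$)
$\left(52664 + M{\left(-362 \right)}\right) \left(d - 342732\right) = \left(52664 + \left(2 + 2 \left(-362\right)\right)\right) \left(85849 - 342732\right) = \left(52664 + \left(2 - 724\right)\right) \left(-256883\right) = \left(52664 - 722\right) \left(-256883\right) = 51942 \left(-256883\right) = -13343016786$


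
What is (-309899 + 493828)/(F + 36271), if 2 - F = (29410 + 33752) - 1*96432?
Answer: 183929/69543 ≈ 2.6448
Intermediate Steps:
F = 33272 (F = 2 - ((29410 + 33752) - 1*96432) = 2 - (63162 - 96432) = 2 - 1*(-33270) = 2 + 33270 = 33272)
(-309899 + 493828)/(F + 36271) = (-309899 + 493828)/(33272 + 36271) = 183929/69543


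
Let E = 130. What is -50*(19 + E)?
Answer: -7450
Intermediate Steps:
-50*(19 + E) = -50*(19 + 130) = -50*149 = -7450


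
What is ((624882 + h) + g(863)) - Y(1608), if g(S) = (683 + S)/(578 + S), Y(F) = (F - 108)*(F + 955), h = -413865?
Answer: -5235847457/1441 ≈ -3.6335e+6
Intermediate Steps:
Y(F) = (-108 + F)*(955 + F)
g(S) = (683 + S)/(578 + S)
((624882 + h) + g(863)) - Y(1608) = ((624882 - 413865) + (683 + 863)/(578 + 863)) - (-103140 + 1608² + 847*1608) = (211017 + 1546/1441) - (-103140 + 2585664 + 1361976) = (211017 + (1/1441)*1546) - 1*3844500 = (211017 + 1546/1441) - 3844500 = 304077043/1441 - 3844500 = -5235847457/1441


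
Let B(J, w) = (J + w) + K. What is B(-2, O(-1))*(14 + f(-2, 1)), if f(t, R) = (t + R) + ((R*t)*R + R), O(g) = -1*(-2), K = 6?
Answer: 72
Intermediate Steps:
O(g) = 2
f(t, R) = t + 2*R + t*R² (f(t, R) = (R + t) + (t*R² + R) = (R + t) + (R + t*R²) = t + 2*R + t*R²)
B(J, w) = 6 + J + w (B(J, w) = (J + w) + 6 = 6 + J + w)
B(-2, O(-1))*(14 + f(-2, 1)) = (6 - 2 + 2)*(14 + (-2 + 2*1 - 2*1²)) = 6*(14 + (-2 + 2 - 2*1)) = 6*(14 + (-2 + 2 - 2)) = 6*(14 - 2) = 6*12 = 72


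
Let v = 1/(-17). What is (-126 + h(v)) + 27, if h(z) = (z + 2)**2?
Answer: -27522/289 ≈ -95.232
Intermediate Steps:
v = -1/17 ≈ -0.058824
h(z) = (2 + z)**2
(-126 + h(v)) + 27 = (-126 + (2 - 1/17)**2) + 27 = (-126 + (33/17)**2) + 27 = (-126 + 1089/289) + 27 = -35325/289 + 27 = -27522/289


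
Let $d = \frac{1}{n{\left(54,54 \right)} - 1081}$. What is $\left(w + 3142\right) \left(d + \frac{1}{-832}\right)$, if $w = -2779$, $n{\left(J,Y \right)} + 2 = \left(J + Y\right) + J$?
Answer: $- \frac{212113}{255424} \approx -0.83043$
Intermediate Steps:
$n{\left(J,Y \right)} = -2 + Y + 2 J$ ($n{\left(J,Y \right)} = -2 + \left(\left(J + Y\right) + J\right) = -2 + \left(Y + 2 J\right) = -2 + Y + 2 J$)
$d = - \frac{1}{921}$ ($d = \frac{1}{\left(-2 + 54 + 2 \cdot 54\right) - 1081} = \frac{1}{\left(-2 + 54 + 108\right) - 1081} = \frac{1}{160 - 1081} = \frac{1}{-921} = - \frac{1}{921} \approx -0.0010858$)
$\left(w + 3142\right) \left(d + \frac{1}{-832}\right) = \left(-2779 + 3142\right) \left(- \frac{1}{921} + \frac{1}{-832}\right) = 363 \left(- \frac{1}{921} - \frac{1}{832}\right) = 363 \left(- \frac{1753}{766272}\right) = - \frac{212113}{255424}$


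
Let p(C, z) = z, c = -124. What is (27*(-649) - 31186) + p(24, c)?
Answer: -48833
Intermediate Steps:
(27*(-649) - 31186) + p(24, c) = (27*(-649) - 31186) - 124 = (-17523 - 31186) - 124 = -48709 - 124 = -48833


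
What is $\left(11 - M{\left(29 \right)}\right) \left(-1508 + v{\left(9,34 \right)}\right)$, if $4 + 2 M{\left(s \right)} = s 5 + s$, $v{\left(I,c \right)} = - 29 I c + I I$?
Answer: $762274$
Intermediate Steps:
$v{\left(I,c \right)} = I^{2} - 29 I c$ ($v{\left(I,c \right)} = - 29 I c + I^{2} = I^{2} - 29 I c$)
$M{\left(s \right)} = -2 + 3 s$ ($M{\left(s \right)} = -2 + \frac{s 5 + s}{2} = -2 + \frac{5 s + s}{2} = -2 + \frac{6 s}{2} = -2 + 3 s$)
$\left(11 - M{\left(29 \right)}\right) \left(-1508 + v{\left(9,34 \right)}\right) = \left(11 - \left(-2 + 3 \cdot 29\right)\right) \left(-1508 + 9 \left(9 - 986\right)\right) = \left(11 - \left(-2 + 87\right)\right) \left(-1508 + 9 \left(9 - 986\right)\right) = \left(11 - 85\right) \left(-1508 + 9 \left(-977\right)\right) = \left(11 - 85\right) \left(-1508 - 8793\right) = \left(-74\right) \left(-10301\right) = 762274$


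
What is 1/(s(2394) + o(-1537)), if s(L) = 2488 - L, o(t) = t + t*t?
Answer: 1/2360926 ≈ 4.2356e-7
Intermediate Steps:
o(t) = t + t²
1/(s(2394) + o(-1537)) = 1/((2488 - 1*2394) - 1537*(1 - 1537)) = 1/((2488 - 2394) - 1537*(-1536)) = 1/(94 + 2360832) = 1/2360926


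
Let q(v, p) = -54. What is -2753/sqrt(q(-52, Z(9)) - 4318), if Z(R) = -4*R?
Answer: 2753*I*sqrt(1093)/2186 ≈ 41.636*I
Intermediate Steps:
-2753/sqrt(q(-52, Z(9)) - 4318) = -2753/sqrt(-54 - 4318) = -2753*(-I*sqrt(1093)/2186) = -(-2753)*I*sqrt(1093)/2186 = 2753*I*sqrt(1093)/2186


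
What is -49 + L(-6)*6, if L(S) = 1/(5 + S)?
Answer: -55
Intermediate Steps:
-49 + L(-6)*6 = -49 + 6/(5 - 6) = -49 + 6/(-1) = -49 - 1*6 = -49 - 6 = -55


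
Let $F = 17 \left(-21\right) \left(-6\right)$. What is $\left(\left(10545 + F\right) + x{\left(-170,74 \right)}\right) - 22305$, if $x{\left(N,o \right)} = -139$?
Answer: $-9757$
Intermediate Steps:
$F = 2142$ ($F = \left(-357\right) \left(-6\right) = 2142$)
$\left(\left(10545 + F\right) + x{\left(-170,74 \right)}\right) - 22305 = \left(\left(10545 + 2142\right) - 139\right) - 22305 = \left(12687 - 139\right) - 22305 = 12548 - 22305 = -9757$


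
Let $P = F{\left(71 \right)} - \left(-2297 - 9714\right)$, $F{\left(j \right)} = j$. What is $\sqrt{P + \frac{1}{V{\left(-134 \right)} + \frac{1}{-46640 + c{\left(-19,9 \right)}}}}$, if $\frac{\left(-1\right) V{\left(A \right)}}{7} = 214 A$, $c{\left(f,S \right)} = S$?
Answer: $\frac{\sqrt{117619411865966932292607}}{3120111297} \approx 109.92$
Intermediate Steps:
$V{\left(A \right)} = - 1498 A$ ($V{\left(A \right)} = - 7 \cdot 214 A = - 1498 A$)
$P = 12082$ ($P = 71 - \left(-2297 - 9714\right) = 71 - -12011 = 71 + 12011 = 12082$)
$\sqrt{P + \frac{1}{V{\left(-134 \right)} + \frac{1}{-46640 + c{\left(-19,9 \right)}}}} = \sqrt{12082 + \frac{1}{\left(-1498\right) \left(-134\right) + \frac{1}{-46640 + 9}}} = \sqrt{12082 + \frac{1}{200732 + \frac{1}{-46631}}} = \sqrt{12082 + \frac{1}{200732 - \frac{1}{46631}}} = \sqrt{12082 + \frac{1}{\frac{9360333891}{46631}}} = \sqrt{12082 + \frac{46631}{9360333891}} = \sqrt{\frac{113091554117693}{9360333891}} = \frac{\sqrt{117619411865966932292607}}{3120111297}$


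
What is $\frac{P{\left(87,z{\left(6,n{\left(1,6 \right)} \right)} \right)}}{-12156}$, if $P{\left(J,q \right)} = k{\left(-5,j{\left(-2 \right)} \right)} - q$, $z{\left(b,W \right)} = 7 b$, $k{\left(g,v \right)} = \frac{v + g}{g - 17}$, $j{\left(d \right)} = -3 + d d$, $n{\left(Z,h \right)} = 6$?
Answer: $\frac{115}{33429} \approx 0.0034401$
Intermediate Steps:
$j{\left(d \right)} = -3 + d^{2}$
$k{\left(g,v \right)} = \frac{g + v}{-17 + g}$
$P{\left(J,q \right)} = \frac{2}{11} - q$ ($P{\left(J,q \right)} = \frac{-5 - \left(3 - \left(-2\right)^{2}\right)}{-17 - 5} - q = \frac{-5 + \left(-3 + 4\right)}{-22} - q = - \frac{-5 + 1}{22} - q = \left(- \frac{1}{22}\right) \left(-4\right) - q = \frac{2}{11} - q$)
$\frac{P{\left(87,z{\left(6,n{\left(1,6 \right)} \right)} \right)}}{-12156} = \frac{\frac{2}{11} - 7 \cdot 6}{-12156} = \left(\frac{2}{11} - 42\right) \left(- \frac{1}{12156}\right) = \left(- \frac{460}{11}\right) \left(- \frac{1}{12156}\right) = \frac{115}{33429}$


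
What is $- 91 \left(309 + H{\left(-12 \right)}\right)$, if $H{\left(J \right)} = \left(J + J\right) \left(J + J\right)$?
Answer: $-80535$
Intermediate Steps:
$H{\left(J \right)} = 4 J^{2}$ ($H{\left(J \right)} = 2 J 2 J = 4 J^{2}$)
$- 91 \left(309 + H{\left(-12 \right)}\right) = - 91 \left(309 + 4 \left(-12\right)^{2}\right) = - 91 \left(309 + 4 \cdot 144\right) = - 91 \left(309 + 576\right) = \left(-91\right) 885 = -80535$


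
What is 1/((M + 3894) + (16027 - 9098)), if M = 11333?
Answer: 1/22156 ≈ 4.5135e-5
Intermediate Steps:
1/((M + 3894) + (16027 - 9098)) = 1/((11333 + 3894) + (16027 - 9098)) = 1/(15227 + 6929) = 1/22156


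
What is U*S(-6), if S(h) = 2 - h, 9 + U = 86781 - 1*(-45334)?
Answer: 1056848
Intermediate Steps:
U = 132106 (U = -9 + (86781 - 1*(-45334)) = -9 + (86781 + 45334) = -9 + 132115 = 132106)
U*S(-6) = 132106*(2 - 1*(-6)) = 132106*(2 + 6) = 132106*8 = 1056848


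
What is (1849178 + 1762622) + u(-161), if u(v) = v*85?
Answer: 3598115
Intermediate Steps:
u(v) = 85*v
(1849178 + 1762622) + u(-161) = (1849178 + 1762622) + 85*(-161) = 3611800 - 13685 = 3598115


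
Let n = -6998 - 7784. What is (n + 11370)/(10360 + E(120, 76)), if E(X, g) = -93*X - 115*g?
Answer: 853/2385 ≈ 0.35765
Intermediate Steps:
E(X, g) = -115*g - 93*X
n = -14782
(n + 11370)/(10360 + E(120, 76)) = (-14782 + 11370)/(10360 + (-115*76 - 93*120)) = -3412/(10360 + (-8740 - 11160)) = -3412/(10360 - 19900) = -3412/(-9540) = -3412*(-1/9540) = 853/2385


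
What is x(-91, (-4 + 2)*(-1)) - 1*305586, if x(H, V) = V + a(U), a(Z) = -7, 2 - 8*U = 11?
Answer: -305591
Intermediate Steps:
U = -9/8 (U = 1/4 - 1/8*11 = 1/4 - 11/8 = -9/8 ≈ -1.1250)
x(H, V) = -7 + V (x(H, V) = V - 7 = -7 + V)
x(-91, (-4 + 2)*(-1)) - 1*305586 = (-7 + (-4 + 2)*(-1)) - 1*305586 = (-7 - 2*(-1)) - 305586 = (-7 + 2) - 305586 = -5 - 305586 = -305591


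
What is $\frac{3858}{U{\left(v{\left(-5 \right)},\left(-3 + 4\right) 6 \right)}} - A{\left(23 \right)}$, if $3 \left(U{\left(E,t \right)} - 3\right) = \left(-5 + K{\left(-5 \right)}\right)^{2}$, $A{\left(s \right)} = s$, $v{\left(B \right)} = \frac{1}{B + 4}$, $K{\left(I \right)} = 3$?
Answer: $\frac{11275}{13} \approx 867.31$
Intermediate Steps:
$v{\left(B \right)} = \frac{1}{4 + B}$
$U{\left(E,t \right)} = \frac{13}{3}$ ($U{\left(E,t \right)} = 3 + \frac{\left(-5 + 3\right)^{2}}{3} = 3 + \frac{\left(-2\right)^{2}}{3} = 3 + \frac{1}{3} \cdot 4 = 3 + \frac{4}{3} = \frac{13}{3}$)
$\frac{3858}{U{\left(v{\left(-5 \right)},\left(-3 + 4\right) 6 \right)}} - A{\left(23 \right)} = \frac{3858}{\frac{13}{3}} - 23 = 3858 \cdot \frac{3}{13} - 23 = \frac{11574}{13} - 23 = \frac{11275}{13}$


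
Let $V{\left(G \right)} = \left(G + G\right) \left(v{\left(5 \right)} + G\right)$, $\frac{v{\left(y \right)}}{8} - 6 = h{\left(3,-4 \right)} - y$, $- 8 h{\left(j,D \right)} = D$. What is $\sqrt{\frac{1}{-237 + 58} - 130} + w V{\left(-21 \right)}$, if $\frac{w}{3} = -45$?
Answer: $-51030 + \frac{i \sqrt{4165509}}{179} \approx -51030.0 + 11.402 i$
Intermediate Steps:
$h{\left(j,D \right)} = - \frac{D}{8}$
$w = -135$ ($w = 3 \left(-45\right) = -135$)
$v{\left(y \right)} = 52 - 8 y$ ($v{\left(y \right)} = 48 + 8 \left(\left(- \frac{1}{8}\right) \left(-4\right) - y\right) = 48 + 8 \left(\frac{1}{2} - y\right) = 48 - \left(-4 + 8 y\right) = 52 - 8 y$)
$V{\left(G \right)} = 2 G \left(12 + G\right)$ ($V{\left(G \right)} = \left(G + G\right) \left(\left(52 - 40\right) + G\right) = 2 G \left(\left(52 - 40\right) + G\right) = 2 G \left(12 + G\right)$)
$\sqrt{\frac{1}{-237 + 58} - 130} + w V{\left(-21 \right)} = \sqrt{\frac{1}{-237 + 58} - 130} - 135 \cdot 2 \left(-21\right) \left(12 - 21\right) = \sqrt{\frac{1}{-179} - 130} - 135 \cdot 2 \left(-21\right) \left(-9\right) = \sqrt{- \frac{1}{179} - 130} - 51030 = \sqrt{- \frac{23271}{179}} - 51030 = \frac{i \sqrt{4165509}}{179} - 51030 = -51030 + \frac{i \sqrt{4165509}}{179}$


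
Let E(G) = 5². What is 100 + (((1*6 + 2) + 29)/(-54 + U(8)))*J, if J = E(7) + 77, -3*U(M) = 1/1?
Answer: 4978/163 ≈ 30.540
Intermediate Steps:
U(M) = -⅓ (U(M) = -⅓/1 = -⅓*1 = -⅓)
E(G) = 25
J = 102 (J = 25 + 77 = 102)
100 + (((1*6 + 2) + 29)/(-54 + U(8)))*J = 100 + (((1*6 + 2) + 29)/(-54 - ⅓))*102 = 100 + (((6 + 2) + 29)/(-163/3))*102 = 100 + ((8 + 29)*(-3/163))*102 = 100 + (37*(-3/163))*102 = 100 - 111/163*102 = 100 - 11322/163 = 4978/163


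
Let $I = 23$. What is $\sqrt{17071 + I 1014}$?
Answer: $\sqrt{40393} \approx 200.98$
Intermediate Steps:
$\sqrt{17071 + I 1014} = \sqrt{17071 + 23 \cdot 1014} = \sqrt{17071 + 23322} = \sqrt{40393}$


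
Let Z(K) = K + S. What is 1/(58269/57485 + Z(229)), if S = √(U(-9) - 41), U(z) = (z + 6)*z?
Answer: 380042934995/87438189880353 - 3304525225*I*√14/174876379760706 ≈ 0.0043464 - 7.0704e-5*I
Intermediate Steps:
U(z) = z*(6 + z) (U(z) = (6 + z)*z = z*(6 + z))
S = I*√14 (S = √(-9*(6 - 9) - 41) = √(-9*(-3) - 41) = √(27 - 41) = √(-14) = I*√14 ≈ 3.7417*I)
Z(K) = K + I*√14
1/(58269/57485 + Z(229)) = 1/(58269/57485 + (229 + I*√14)) = 1/(13222334/57485 + I*√14)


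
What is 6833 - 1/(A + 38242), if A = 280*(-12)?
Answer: 238348705/34882 ≈ 6833.0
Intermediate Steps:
A = -3360
6833 - 1/(A + 38242) = 6833 - 1/(-3360 + 38242) = 6833 - 1/34882 = 238348705/34882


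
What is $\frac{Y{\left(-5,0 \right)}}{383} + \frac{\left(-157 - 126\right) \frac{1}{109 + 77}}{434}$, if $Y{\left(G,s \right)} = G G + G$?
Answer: $\frac{1506091}{30917292} \approx 0.048714$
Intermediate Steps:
$Y{\left(G,s \right)} = G + G^{2}$ ($Y{\left(G,s \right)} = G^{2} + G = G + G^{2}$)
$\frac{Y{\left(-5,0 \right)}}{383} + \frac{\left(-157 - 126\right) \frac{1}{109 + 77}}{434} = \frac{\left(-5\right) \left(1 - 5\right)}{383} + \frac{\left(-157 - 126\right) \frac{1}{109 + 77}}{434} = \left(-5\right) \left(-4\right) \frac{1}{383} + - \frac{283}{186} \cdot \frac{1}{434} = 20 \cdot \frac{1}{383} + \left(-283\right) \frac{1}{186} \cdot \frac{1}{434} = \frac{20}{383} - \frac{283}{80724} = \frac{1506091}{30917292}$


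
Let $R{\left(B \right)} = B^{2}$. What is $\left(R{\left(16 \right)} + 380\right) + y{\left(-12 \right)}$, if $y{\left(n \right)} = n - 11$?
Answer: $613$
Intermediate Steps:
$y{\left(n \right)} = -11 + n$ ($y{\left(n \right)} = n - 11 = -11 + n$)
$\left(R{\left(16 \right)} + 380\right) + y{\left(-12 \right)} = \left(16^{2} + 380\right) - 23 = \left(256 + 380\right) - 23 = 636 - 23 = 613$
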